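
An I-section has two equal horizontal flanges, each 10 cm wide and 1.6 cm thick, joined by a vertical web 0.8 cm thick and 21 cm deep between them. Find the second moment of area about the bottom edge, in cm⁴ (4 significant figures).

Treat the section as a set of non-overlapping primitives; coordinates are from the bounding-box lower-left.
Bottom flange: 10 × 1.6, A = 16 cm², y = 0.8 cm, Ī = 3.41333 cm⁴.
Web: 0.8 × 21, A = 16.8 cm², y = 12.1 cm, Ī = 617.4 cm⁴.
Top flange: 10 × 1.6, A = 16 cm², y = 23.4 cm, Ī = 3.41333 cm⁴.
Transfer each piece to the bottom edge using Ī + A·d² with d = y − 0:
  bottom flange: d = 0.8 cm → contributes +13.6533 cm⁴
  web: d = 12.1 cm → contributes +3077.09 cm⁴
  top flange: d = 23.4 cm → contributes +8764.37 cm⁴
Total I = 11855.1 cm⁴.

I_base ≈ 1.186 × 10⁴ cm⁴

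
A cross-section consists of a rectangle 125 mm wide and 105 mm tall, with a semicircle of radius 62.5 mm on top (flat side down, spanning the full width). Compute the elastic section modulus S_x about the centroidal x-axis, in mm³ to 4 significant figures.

S_x ≈ 4.436 × 10⁵ mm³

Break the section into simple shapes (no overlaps), measuring from the bottom-left corner of the bounding box.
Rectangular body: 125 × 105, A = 13 125 mm², y = 52.5 mm, Ī = 12 058 594 mm⁴.
Semicircular cap: semicircle r = 62.5, A = 6135.92 mm², y = 131.526 mm, Ī = 1 674 758 mm⁴.
Centroid: ȳ = ΣA·y / ΣA = 77.6751 mm.
Transfer each piece to the centroidal x-axis using Ī + A·d² with d = y − 77.6751:
  rectangular body: d = -25.1751 mm → contributes +20 377 055 mm⁴
  semicircular cap: d = 53.8507 mm → contributes +19 468 300 mm⁴
Total I = 39 845 355 mm⁴.
Extreme fibre distance c = 89.8249 mm; S = I/c = 443 589 mm³.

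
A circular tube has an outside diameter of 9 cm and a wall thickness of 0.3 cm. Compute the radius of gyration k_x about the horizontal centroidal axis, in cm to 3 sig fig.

Break the section into simple shapes (no overlaps), measuring from the bottom-left corner of the bounding box.
Outer circle: ⌀9, A = 63.617 cm², y = 4.5 cm, Ī = 322.06 cm⁴.
Bore (subtracted): ⌀8.4, A = 55.418 cm², y = 4.5 cm, Ī = 244.39 cm⁴.
By symmetry the centroid is at mid-height, ȳ = 4.5 cm.
All pieces are centred on the horizontal centroidal axis, so I = ΣĪ (holes subtracted) = 77.67 cm⁴.
Radius of gyration: k = √(I/A) = √(77.67 / 8.1996) = 3.0777 cm.

k_x ≈ 3.08 cm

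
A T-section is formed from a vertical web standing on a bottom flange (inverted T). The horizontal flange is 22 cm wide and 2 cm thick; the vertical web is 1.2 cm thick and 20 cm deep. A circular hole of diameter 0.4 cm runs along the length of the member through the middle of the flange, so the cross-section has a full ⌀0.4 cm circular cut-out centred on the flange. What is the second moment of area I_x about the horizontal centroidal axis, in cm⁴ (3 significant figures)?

I_x ≈ 2690 cm⁴

Treat the section as a set of non-overlapping primitives; coordinates are from the bounding-box lower-left.
Flange: 22 × 2, A = 44 cm², y = 1 cm, Ī = 14.667 cm⁴.
Web: 1.2 × 20, A = 24 cm², y = 12 cm, Ī = 800 cm⁴.
Hole (subtracted): ⌀0.4, A = 0.12566 cm², y = 1 cm, Ī = 0.0012566 cm⁴.
Centroid: ȳ = ΣA·y / ΣA = 4.8895 cm.
Transfer each piece to the horizontal centroidal axis using Ī + A·d² with d = y − 4.8895:
  flange: d = -3.8895 cm → contributes +680.32 cm⁴
  web: d = 7.1105 cm → contributes +2013.4 cm⁴
  hole: d = -3.8895 cm → contributes −1.9024 cm⁴
Total I = 2691.8 cm⁴.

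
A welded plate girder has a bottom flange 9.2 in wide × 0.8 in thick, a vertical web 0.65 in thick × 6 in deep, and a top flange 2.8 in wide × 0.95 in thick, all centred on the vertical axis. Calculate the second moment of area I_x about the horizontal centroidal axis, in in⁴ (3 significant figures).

Treat the section as a set of non-overlapping primitives; coordinates are from the bounding-box lower-left.
Bottom plate: 9.2 × 0.8, A = 7.36 in², y = 0.4 in, Ī = 0.39253 in⁴.
Web plate: 0.65 × 6, A = 3.9 in², y = 3.8 in, Ī = 11.7 in⁴.
Top plate: 2.8 × 0.95, A = 2.66 in², y = 7.275 in, Ī = 0.20005 in⁴.
Centroid: ȳ = ΣA·y / ΣA = 2.6663 in.
Transfer each piece to the horizontal centroidal axis using Ī + A·d² with d = y − 2.6663:
  bottom plate: d = -2.2663 in → contributes +38.196 in⁴
  web plate: d = 1.1337 in → contributes +16.712 in⁴
  top plate: d = 4.6087 in → contributes +56.698 in⁴
Total I = 111.61 in⁴.

I_x ≈ 112 in⁴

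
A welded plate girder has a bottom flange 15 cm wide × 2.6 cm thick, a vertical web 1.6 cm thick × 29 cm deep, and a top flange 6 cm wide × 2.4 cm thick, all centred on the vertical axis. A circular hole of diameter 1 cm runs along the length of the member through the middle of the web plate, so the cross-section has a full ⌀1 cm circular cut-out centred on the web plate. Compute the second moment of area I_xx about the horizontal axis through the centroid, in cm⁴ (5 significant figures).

Decompose the section into non-overlapping parts with the origin at the bottom-left of its bounding rectangle.
Bottom plate: 15 × 2.6, A = 39 cm², y = 1.3 cm, Ī = 21.97 cm⁴.
Web plate: 1.6 × 29, A = 46.4 cm², y = 17.1 cm, Ī = 3251.867 cm⁴.
Top plate: 6 × 2.4, A = 14.4 cm², y = 32.8 cm, Ī = 6.912 cm⁴.
Hole (subtracted): ⌀1, A = 0.7853982 cm², y = 17.1 cm, Ī = 0.04908739 cm⁴.
Centroid: ȳ = ΣA·y / ΣA = 13.15998 cm.
Transfer each piece to the horizontal axis through the centroid using Ī + A·d² with d = y − 13.15998:
  bottom plate: d = -11.85998 cm → contributes +5507.671 cm⁴
  web plate: d = 3.940025 cm → contributes +3972.171 cm⁴
  top plate: d = 19.64002 cm → contributes +5561.432 cm⁴
  hole: d = 3.940025 cm → contributes −12.24145 cm⁴
Total I = 15029.03 cm⁴.

I_xx ≈ 1.5029 × 10⁴ cm⁴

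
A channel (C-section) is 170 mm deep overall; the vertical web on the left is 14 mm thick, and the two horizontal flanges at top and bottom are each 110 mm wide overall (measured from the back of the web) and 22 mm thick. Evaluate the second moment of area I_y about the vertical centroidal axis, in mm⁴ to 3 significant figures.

I_y ≈ 7.89 × 10⁶ mm⁴

Break the section into simple shapes (no overlaps), measuring from the bottom-left corner of the bounding box.
Web: 14 × 170, A = 2 380 mm², x = 7 mm, Ī = 38 873 mm⁴.
Top flange (beyond web): 96 × 22, A = 2 112 mm², x = 62 mm, Ī = 1 622 016 mm⁴.
Bottom flange (beyond web): 96 × 22, A = 2 112 mm², x = 62 mm, Ī = 1 622 016 mm⁴.
Centroid: x̄ = ΣA·x / ΣA = 42.179 mm.
Transfer each piece to the vertical centroidal axis using Ī + A·d² with d = x − 42.179:
  web: d = -35.179 mm → contributes +2 984 217 mm⁴
  top flange (beyond web): d = 19.821 mm → contributes +2 451 789 mm⁴
  bottom flange (beyond web): d = 19.821 mm → contributes +2 451 789 mm⁴
Total I = 7 887 794 mm⁴.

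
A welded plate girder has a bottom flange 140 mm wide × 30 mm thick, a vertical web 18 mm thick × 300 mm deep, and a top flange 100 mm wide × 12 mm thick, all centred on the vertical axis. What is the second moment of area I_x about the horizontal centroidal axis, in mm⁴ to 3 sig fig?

Treat the section as a set of non-overlapping primitives; coordinates are from the bounding-box lower-left.
Bottom plate: 140 × 30, A = 4 200 mm², y = 15 mm, Ī = 315 000 mm⁴.
Web plate: 18 × 300, A = 5 400 mm², y = 180 mm, Ī = 40 500 000 mm⁴.
Top plate: 100 × 12, A = 1 200 mm², y = 336 mm, Ī = 14 400 mm⁴.
Centroid: ȳ = ΣA·y / ΣA = 133.17 mm.
Transfer each piece to the horizontal centroidal axis using Ī + A·d² with d = y − 133.17:
  bottom plate: d = -118.17 mm → contributes +58 961 117 mm⁴
  web plate: d = 46.833 mm → contributes +52 344 150 mm⁴
  top plate: d = 202.83 mm → contributes +49 384 033 mm⁴
Total I = 160 689 300 mm⁴.

I_x ≈ 1.61 × 10⁸ mm⁴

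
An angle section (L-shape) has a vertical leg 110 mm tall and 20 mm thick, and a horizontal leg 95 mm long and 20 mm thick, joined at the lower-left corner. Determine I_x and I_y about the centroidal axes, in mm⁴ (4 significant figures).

I_x ≈ 4.074 × 10⁶ mm⁴, I_y ≈ 2.789 × 10⁶ mm⁴

Treat the section as a set of non-overlapping primitives; coordinates are from the bounding-box lower-left.
Vertical leg: 20 × 110, A = 2 200 mm², y = 55 mm, Ī = 2 218 333 mm⁴.
Horizontal leg (remainder): 75 × 20, A = 1 500 mm², y = 10 mm, Ī = 50 000 mm⁴.
Centroid: ȳ = ΣA·y / ΣA = 36.7568 mm.
Transfer each piece to the centroidal x-axis using Ī + A·d² with d = y − 36.7568:
  vertical leg: d = 18.2432 mm → contributes +2 950 528 mm⁴
  horizontal leg (remainder): d = -26.7568 mm → contributes +1 123 886 mm⁴
Total I = 4 074 414 mm⁴.
For the y-axis: x̄ = 29.2568 mm.
Repeating about the centroidal y-axis gives I_y = 2 788 789 mm⁴.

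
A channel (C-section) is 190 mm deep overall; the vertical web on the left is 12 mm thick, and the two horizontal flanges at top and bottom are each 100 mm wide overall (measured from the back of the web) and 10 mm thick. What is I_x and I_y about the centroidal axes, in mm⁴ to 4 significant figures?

I_x ≈ 2.113 × 10⁷ mm⁴, I_y ≈ 3.646 × 10⁶ mm⁴

Split into non-overlapping primitives; take the origin at the lower-left of the bounding box.
Web: 12 × 190, A = 2 280 mm², y = 95 mm, Ī = 6 859 000 mm⁴.
Top flange (beyond web): 88 × 10, A = 880 mm², y = 185 mm, Ī = 7333.33 mm⁴.
Bottom flange (beyond web): 88 × 10, A = 880 mm², y = 5 mm, Ī = 7333.33 mm⁴.
By symmetry the centroid is at mid-height, ȳ = 95 mm.
Transfer each piece to the centroidal x-axis using Ī + A·d² with d = y − 95:
  web: d = 0 mm → contributes +6 859 000 mm⁴
  top flange (beyond web): d = 90 mm → contributes +7 135 333 mm⁴
  bottom flange (beyond web): d = -90 mm → contributes +7 135 333 mm⁴
Total I = 21 129 667 mm⁴.
For the y-axis: x̄ = 27.7822 mm.
Repeating about the centroidal y-axis gives I_y = 3 646 315 mm⁴.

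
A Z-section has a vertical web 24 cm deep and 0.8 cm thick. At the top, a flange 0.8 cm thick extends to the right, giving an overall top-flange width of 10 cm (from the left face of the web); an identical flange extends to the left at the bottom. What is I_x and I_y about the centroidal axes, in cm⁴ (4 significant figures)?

I_x ≈ 2903 cm⁴, I_y ≈ 472.8 cm⁴

Decompose the section into non-overlapping parts with the origin at the bottom-left of its bounding rectangle.
Web: 0.8 × 24, A = 19.2 cm², y = 12 cm, Ī = 921.6 cm⁴.
Top flange (beyond web): 9.2 × 0.8, A = 7.36 cm², y = 23.6 cm, Ī = 0.392533 cm⁴.
Bottom flange (beyond web): 9.2 × 0.8, A = 7.36 cm², y = 0.4 cm, Ī = 0.392533 cm⁴.
Centroid: ȳ = ΣA·y / ΣA = 12 cm.
Transfer each piece to the centroidal x-axis using Ī + A·d² with d = y − 12:
  web: d = 0 cm → contributes +921.6 cm⁴
  top flange (beyond web): d = 11.6 cm → contributes +990.754 cm⁴
  bottom flange (beyond web): d = -11.6 cm → contributes +990.754 cm⁴
Total I = 2903.11 cm⁴.
For the y-axis: x̄ = 9.6 cm.
Repeating about the centroidal y-axis gives I_y = 472.849 cm⁴.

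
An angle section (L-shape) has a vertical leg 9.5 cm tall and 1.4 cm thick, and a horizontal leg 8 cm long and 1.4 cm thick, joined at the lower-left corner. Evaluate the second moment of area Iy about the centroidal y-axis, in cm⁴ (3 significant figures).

Treat the section as a set of non-overlapping primitives; coordinates are from the bounding-box lower-left.
Vertical leg: 1.4 × 9.5, A = 13.3 cm², x = 0.7 cm, Ī = 2.1723 cm⁴.
Horizontal leg (remainder): 6.6 × 1.4, A = 9.24 cm², x = 4.7 cm, Ī = 33.541 cm⁴.
Centroid: x̄ = ΣA·x / ΣA = 2.3398 cm.
Transfer each piece to the centroidal y-axis using Ī + A·d² with d = x − 2.3398:
  vertical leg: d = -1.6398 cm → contributes +37.933 cm⁴
  horizontal leg (remainder): d = 2.3602 cm → contributes +85.015 cm⁴
Total I = 122.95 cm⁴.

Iy ≈ 123 cm⁴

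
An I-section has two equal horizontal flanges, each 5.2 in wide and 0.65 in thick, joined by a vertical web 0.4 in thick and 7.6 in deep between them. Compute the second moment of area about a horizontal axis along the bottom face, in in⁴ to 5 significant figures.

Decompose the section into non-overlapping parts with the origin at the bottom-left of its bounding rectangle.
Bottom flange: 5.2 × 0.65, A = 3.38 in², y = 0.325 in, Ī = 0.1190042 in⁴.
Web: 0.4 × 7.6, A = 3.04 in², y = 4.45 in, Ī = 14.63253 in⁴.
Top flange: 5.2 × 0.65, A = 3.38 in², y = 8.575 in, Ī = 0.1190042 in⁴.
Transfer each piece to the base of the section using Ī + A·d² with d = y − 0:
  bottom flange: d = 0.325 in → contributes +0.4760167 in⁴
  web: d = 4.45 in → contributes +74.83213 in⁴
  top flange: d = 8.575 in → contributes +248.6525 in⁴
Total I = 323.9607 in⁴.

I_base ≈ 323.96 in⁴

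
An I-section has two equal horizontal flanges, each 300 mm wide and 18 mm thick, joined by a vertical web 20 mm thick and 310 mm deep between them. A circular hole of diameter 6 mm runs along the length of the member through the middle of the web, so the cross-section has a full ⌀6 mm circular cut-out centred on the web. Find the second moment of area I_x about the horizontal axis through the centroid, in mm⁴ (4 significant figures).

I_x ≈ 3.404 × 10⁸ mm⁴

Break the section into simple shapes (no overlaps), measuring from the bottom-left corner of the bounding box.
Bottom flange: 300 × 18, A = 5 400 mm², y = 9 mm, Ī = 145 800 mm⁴.
Web: 20 × 310, A = 6 200 mm², y = 173 mm, Ī = 49 651 667 mm⁴.
Top flange: 300 × 18, A = 5 400 mm², y = 337 mm, Ī = 145 800 mm⁴.
Hole (subtracted): ⌀6, A = 28.2743 mm², y = 173 mm, Ī = 63.6173 mm⁴.
By symmetry the centroid is at mid-height, ȳ = 173 mm.
Transfer each piece to the horizontal axis through the centroid using Ī + A·d² with d = y − 173:
  bottom flange: d = -164 mm → contributes +145 384 200 mm⁴
  web: d = 0 mm → contributes +49 651 667 mm⁴
  top flange: d = 164 mm → contributes +145 384 200 mm⁴
  hole: d = 0 mm → contributes −63.6173 mm⁴
Total I = 340 420 003 mm⁴.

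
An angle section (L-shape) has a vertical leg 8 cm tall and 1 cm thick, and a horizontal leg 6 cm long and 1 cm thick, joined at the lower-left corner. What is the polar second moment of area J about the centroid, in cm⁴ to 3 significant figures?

Treat the section as a set of non-overlapping primitives; coordinates are from the bounding-box lower-left.
Vertical leg: 1 × 8, A = 8 cm², y = 4 cm, Ī = 42.667 cm⁴.
Horizontal leg (remainder): 5 × 1, A = 5 cm², y = 0.5 cm, Ī = 0.41667 cm⁴.
Centroid: ȳ = ΣA·y / ΣA = 2.6538 cm.
Transfer each piece to the centroidal x-axis using Ī + A·d² with d = y − 2.6538:
  vertical leg: d = 1.3462 cm → contributes +57.164 cm⁴
  horizontal leg (remainder): d = -2.1538 cm → contributes +23.612 cm⁴
Total I = 80.776 cm⁴.
For the y-axis: x̄ = 1.6538 cm.
Repeating about the centroidal y-axis gives I_y = 38.776 cm⁴.
Polar second moment: J = I_x + I_y = 119.55 cm⁴.

J ≈ 120 cm⁴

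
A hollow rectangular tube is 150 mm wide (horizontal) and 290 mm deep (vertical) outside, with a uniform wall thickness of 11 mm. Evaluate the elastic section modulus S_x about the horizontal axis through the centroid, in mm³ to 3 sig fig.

S_x ≈ 6.86 × 10⁵ mm³

Decompose the section into non-overlapping parts with the origin at the bottom-left of its bounding rectangle.
Outer rectangle: 150 × 290, A = 43 500 mm², y = 145 mm, Ī = 304 862 500 mm⁴.
Inner void (subtracted): 128 × 268, A = 34 304 mm², y = 145 mm, Ī = 205 320 875 mm⁴.
By symmetry the centroid is at mid-height, ȳ = 145 mm.
All pieces are centred on the horizontal axis through the centroid, so I = ΣĪ (holes subtracted) = 99 541 625 mm⁴.
Extreme fibre distance c = 145 mm; S = I/c = 686 494 mm³.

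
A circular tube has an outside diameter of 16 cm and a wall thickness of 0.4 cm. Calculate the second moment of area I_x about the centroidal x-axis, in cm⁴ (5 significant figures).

Treat the section as a set of non-overlapping primitives; coordinates are from the bounding-box lower-left.
Outer circle: ⌀16, A = 201.0619 cm², y = 8 cm, Ī = 3216.991 cm⁴.
Bore (subtracted): ⌀15.2, A = 181.4584 cm², y = 8 cm, Ī = 2620.259 cm⁴.
By symmetry the centroid is at mid-height, ȳ = 8 cm.
All pieces are centred on the centroidal x-axis, so I = ΣĪ (holes subtracted) = 596.7317 cm⁴.

I_x ≈ 596.73 cm⁴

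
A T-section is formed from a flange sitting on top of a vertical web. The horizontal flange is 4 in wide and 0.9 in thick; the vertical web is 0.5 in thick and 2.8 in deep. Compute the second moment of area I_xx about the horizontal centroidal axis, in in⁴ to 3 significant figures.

Treat the section as a set of non-overlapping primitives; coordinates are from the bounding-box lower-left.
Flange: 4 × 0.9, A = 3.6 in², y = 3.25 in, Ī = 0.243 in⁴.
Web: 0.5 × 2.8, A = 1.4 in², y = 1.4 in, Ī = 0.91467 in⁴.
Centroid: ȳ = ΣA·y / ΣA = 2.732 in.
Transfer each piece to the horizontal centroidal axis using Ī + A·d² with d = y − 2.732:
  flange: d = 0.518 in → contributes +1.209 in⁴
  web: d = -1.332 in → contributes +3.3986 in⁴
Total I = 4.6075 in⁴.

I_xx ≈ 4.61 in⁴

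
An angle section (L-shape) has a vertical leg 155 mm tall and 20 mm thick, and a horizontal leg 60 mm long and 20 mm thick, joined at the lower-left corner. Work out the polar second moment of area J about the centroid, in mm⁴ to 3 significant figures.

J ≈ 9.91 × 10⁶ mm⁴

Break the section into simple shapes (no overlaps), measuring from the bottom-left corner of the bounding box.
Vertical leg: 20 × 155, A = 3 100 mm², y = 77.5 mm, Ī = 6 206 458 mm⁴.
Horizontal leg (remainder): 40 × 20, A = 800 mm², y = 10 mm, Ī = 26 667 mm⁴.
Centroid: ȳ = ΣA·y / ΣA = 63.654 mm.
Transfer each piece to the centroidal x-axis using Ī + A·d² with d = y − 63.654:
  vertical leg: d = 13.846 mm → contributes +6 800 778 mm⁴
  horizontal leg (remainder): d = -53.654 mm → contributes +2 329 655 mm⁴
Total I = 9 130 433 mm⁴.
For the y-axis: x̄ = 16.154 mm.
Repeating about the centroidal y-axis gives I_y = 782 308 mm⁴.
Polar second moment: J = I_x + I_y = 9 912 740 mm⁴.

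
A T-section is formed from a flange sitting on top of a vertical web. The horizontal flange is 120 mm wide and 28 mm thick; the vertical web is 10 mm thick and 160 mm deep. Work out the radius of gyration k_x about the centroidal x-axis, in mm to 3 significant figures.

k_x ≈ 51.6 mm

Split into non-overlapping primitives; take the origin at the lower-left of the bounding box.
Flange: 120 × 28, A = 3 360 mm², y = 174 mm, Ī = 219 520 mm⁴.
Web: 10 × 160, A = 1 600 mm², y = 80 mm, Ī = 3 413 333 mm⁴.
Centroid: ȳ = ΣA·y / ΣA = 143.68 mm.
Transfer each piece to the centroidal x-axis using Ī + A·d² with d = y − 143.68:
  flange: d = 30.323 mm → contributes +3 308 902 mm⁴
  web: d = -63.677 mm → contributes +9 901 035 mm⁴
Total I = 13 209 937 mm⁴.
Radius of gyration: k = √(I/A) = √(13 209 937 / 4 960) = 51.607 mm.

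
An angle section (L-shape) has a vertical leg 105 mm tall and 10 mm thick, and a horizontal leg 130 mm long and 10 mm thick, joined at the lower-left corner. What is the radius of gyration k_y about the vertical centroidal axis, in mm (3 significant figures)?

Break the section into simple shapes (no overlaps), measuring from the bottom-left corner of the bounding box.
Vertical leg: 10 × 105, A = 1 050 mm², x = 5 mm, Ī = 8 750 mm⁴.
Horizontal leg (remainder): 120 × 10, A = 1 200 mm², x = 70 mm, Ī = 1 440 000 mm⁴.
Centroid: x̄ = ΣA·x / ΣA = 39.667 mm.
Transfer each piece to the vertical centroidal axis using Ī + A·d² with d = x − 39.667:
  vertical leg: d = -34.667 mm → contributes +1 270 617 mm⁴
  horizontal leg (remainder): d = 30.333 mm → contributes +2 544 133 mm⁴
Total I = 3 814 750 mm⁴.
Radius of gyration: k = √(I/A) = √(3 814 750 / 2 250) = 41.176 mm.

k_y ≈ 41.2 mm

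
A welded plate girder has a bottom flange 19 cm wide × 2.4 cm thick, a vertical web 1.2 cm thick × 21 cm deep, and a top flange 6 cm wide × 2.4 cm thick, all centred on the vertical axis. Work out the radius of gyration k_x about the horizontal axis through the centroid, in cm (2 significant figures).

k_x ≈ 9.4 cm

Treat the section as a set of non-overlapping primitives; coordinates are from the bounding-box lower-left.
Bottom plate: 19 × 2.4, A = 45.6 cm², y = 1.2 cm, Ī = 21.89 cm⁴.
Web plate: 1.2 × 21, A = 25.2 cm², y = 12.9 cm, Ī = 926.1 cm⁴.
Top plate: 6 × 2.4, A = 14.4 cm², y = 24.6 cm, Ī = 6.912 cm⁴.
Centroid: ȳ = ΣA·y / ΣA = 8.615 cm.
Transfer each piece to the horizontal axis through the centroid using Ī + A·d² with d = y − 8.615:
  bottom plate: d = -7.415 cm → contributes +2 529 cm⁴
  web plate: d = 4.285 cm → contributes +1 389 cm⁴
  top plate: d = 15.98 cm → contributes +3 686 cm⁴
Total I = 7 604 cm⁴.
Radius of gyration: k = √(I/A) = √(7 604 / 85.2) = 9.447 cm.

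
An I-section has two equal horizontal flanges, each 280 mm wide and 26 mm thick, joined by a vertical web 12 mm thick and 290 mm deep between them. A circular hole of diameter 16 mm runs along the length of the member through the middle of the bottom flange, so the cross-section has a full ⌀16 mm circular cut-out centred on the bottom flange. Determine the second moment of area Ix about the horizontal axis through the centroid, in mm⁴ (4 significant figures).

Split into non-overlapping primitives; take the origin at the lower-left of the bounding box.
Bottom flange: 280 × 26, A = 7 280 mm², y = 13 mm, Ī = 410 107 mm⁴.
Web: 12 × 290, A = 3 480 mm², y = 171 mm, Ī = 24 389 000 mm⁴.
Top flange: 280 × 26, A = 7 280 mm², y = 329 mm, Ī = 410 107 mm⁴.
Hole (subtracted): ⌀16, A = 201.062 mm², y = 13 mm, Ī = 3216.99 mm⁴.
Centroid: ȳ = ΣA·y / ΣA = 172.781 mm.
Transfer each piece to the horizontal axis through the centroid using Ī + A·d² with d = y − 172.781:
  bottom flange: d = -159.781 mm → contributes +186 267 835 mm⁴
  web: d = -1.78081 mm → contributes +24 400 036 mm⁴
  top flange: d = 156.219 mm → contributes +178 074 393 mm⁴
  hole: d = -159.781 mm → contributes −5 136 310 mm⁴
Total I = 383 605 954 mm⁴.

Ix ≈ 3.836 × 10⁸ mm⁴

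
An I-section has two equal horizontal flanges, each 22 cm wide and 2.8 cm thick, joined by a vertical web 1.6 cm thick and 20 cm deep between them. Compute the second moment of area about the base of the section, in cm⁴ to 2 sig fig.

Break the section into simple shapes (no overlaps), measuring from the bottom-left corner of the bounding box.
Bottom flange: 22 × 2.8, A = 61.6 cm², y = 1.4 cm, Ī = 40.25 cm⁴.
Web: 1.6 × 20, A = 32 cm², y = 12.8 cm, Ī = 1 067 cm⁴.
Top flange: 22 × 2.8, A = 61.6 cm², y = 24.2 cm, Ī = 40.25 cm⁴.
Transfer each piece to the bottom edge using Ī + A·d² with d = y − 0:
  bottom flange: d = 1.4 cm → contributes +161 cm⁴
  web: d = 12.8 cm → contributes +6 310 cm⁴
  top flange: d = 24.2 cm → contributes +36 116 cm⁴
Total I = 42 586 cm⁴.

I_base ≈ 4.3 × 10⁴ cm⁴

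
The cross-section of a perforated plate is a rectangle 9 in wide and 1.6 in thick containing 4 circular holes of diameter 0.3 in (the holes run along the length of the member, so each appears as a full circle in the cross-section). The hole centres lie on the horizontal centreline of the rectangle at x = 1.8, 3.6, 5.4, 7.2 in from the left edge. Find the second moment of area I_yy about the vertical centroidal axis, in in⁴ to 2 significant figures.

Decompose the section into non-overlapping parts with the origin at the bottom-left of its bounding rectangle.
Plate: 9 × 1.6, A = 14.4 in², x = 4.5 in, Ī = 97.2 in⁴.
Hole 1 (subtracted): ⌀0.3, A = 0.07069 in², x = 1.8 in, Ī = 0.0003976 in⁴.
Hole 2 (subtracted): ⌀0.3, A = 0.07069 in², x = 3.6 in, Ī = 0.0003976 in⁴.
Hole 3 (subtracted): ⌀0.3, A = 0.07069 in², x = 5.4 in, Ī = 0.0003976 in⁴.
Hole 4 (subtracted): ⌀0.3, A = 0.07069 in², x = 7.2 in, Ī = 0.0003976 in⁴.
By symmetry the centroid is at mid-width, x̄ = 4.5 in.
Transfer each piece to the vertical centroidal axis using Ī + A·d² with d = x − 4.5:
  plate: d = 0 in → contributes +97.2 in⁴
  hole 1: d = -2.7 in → contributes −0.5157 in⁴
  hole 2: d = -0.9 in → contributes −0.05765 in⁴
  hole 3: d = 0.9 in → contributes −0.05765 in⁴
  hole 4: d = 2.7 in → contributes −0.5157 in⁴
Total I = 96.05 in⁴.

I_yy ≈ 96 in⁴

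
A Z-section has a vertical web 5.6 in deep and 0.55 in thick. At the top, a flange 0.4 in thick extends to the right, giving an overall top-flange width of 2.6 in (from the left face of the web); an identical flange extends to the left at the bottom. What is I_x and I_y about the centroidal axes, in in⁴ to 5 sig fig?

Split into non-overlapping primitives; take the origin at the lower-left of the bounding box.
Web: 0.55 × 5.6, A = 3.08 in², y = 2.8 in, Ī = 8.049067 in⁴.
Top flange (beyond web): 2.05 × 0.4, A = 0.82 in², y = 5.4 in, Ī = 0.01093333 in⁴.
Bottom flange (beyond web): 2.05 × 0.4, A = 0.82 in², y = 0.2 in, Ī = 0.01093333 in⁴.
Centroid: ȳ = ΣA·y / ΣA = 2.8 in.
Transfer each piece to the centroidal x-axis using Ī + A·d² with d = y − 2.8:
  web: d = 0 in → contributes +8.049067 in⁴
  top flange (beyond web): d = 2.6 in → contributes +5.554133 in⁴
  bottom flange (beyond web): d = -2.6 in → contributes +5.554133 in⁴
Total I = 19.15733 in⁴.
For the y-axis: x̄ = 2.325 in.
Repeating about the centroidal y-axis gives I_y = 3.423583 in⁴.

I_x ≈ 19.157 in⁴, I_y ≈ 3.4236 in⁴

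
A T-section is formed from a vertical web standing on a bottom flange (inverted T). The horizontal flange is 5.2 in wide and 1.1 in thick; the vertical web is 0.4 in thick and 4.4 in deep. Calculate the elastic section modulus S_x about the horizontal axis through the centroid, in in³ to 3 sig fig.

Split into non-overlapping primitives; take the origin at the lower-left of the bounding box.
Flange: 5.2 × 1.1, A = 5.72 in², y = 0.55 in, Ī = 0.57677 in⁴.
Web: 0.4 × 4.4, A = 1.76 in², y = 3.3 in, Ī = 2.8395 in⁴.
Centroid: ȳ = ΣA·y / ΣA = 1.1971 in.
Transfer each piece to the horizontal axis through the centroid using Ī + A·d² with d = y − 1.1971:
  flange: d = -0.64706 in → contributes +2.9716 in⁴
  web: d = 2.1029 in → contributes +10.623 in⁴
Total I = 13.594 in⁴.
Extreme fibre distance c = 4.3029 in; S = I/c = 3.1593 in³.

S_x ≈ 3.16 in³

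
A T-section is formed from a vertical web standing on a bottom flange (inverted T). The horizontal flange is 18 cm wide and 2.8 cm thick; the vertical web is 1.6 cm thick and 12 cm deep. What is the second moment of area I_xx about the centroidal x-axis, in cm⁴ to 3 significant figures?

Break the section into simple shapes (no overlaps), measuring from the bottom-left corner of the bounding box.
Flange: 18 × 2.8, A = 50.4 cm², y = 1.4 cm, Ī = 32.928 cm⁴.
Web: 1.6 × 12, A = 19.2 cm², y = 8.8 cm, Ī = 230.4 cm⁴.
Centroid: ȳ = ΣA·y / ΣA = 3.4414 cm.
Transfer each piece to the centroidal x-axis using Ī + A·d² with d = y − 3.4414:
  flange: d = -2.0414 cm → contributes +242.96 cm⁴
  web: d = 5.3586 cm → contributes +781.72 cm⁴
Total I = 1024.7 cm⁴.

I_xx ≈ 1020 cm⁴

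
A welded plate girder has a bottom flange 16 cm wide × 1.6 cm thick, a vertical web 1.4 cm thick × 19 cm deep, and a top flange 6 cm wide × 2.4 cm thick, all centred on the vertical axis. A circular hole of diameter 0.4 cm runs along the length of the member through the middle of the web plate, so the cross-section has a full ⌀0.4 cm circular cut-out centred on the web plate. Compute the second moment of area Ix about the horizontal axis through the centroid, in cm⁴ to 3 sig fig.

Decompose the section into non-overlapping parts with the origin at the bottom-left of its bounding rectangle.
Bottom plate: 16 × 1.6, A = 25.6 cm², y = 0.8 cm, Ī = 5.4613 cm⁴.
Web plate: 1.4 × 19, A = 26.6 cm², y = 11.1 cm, Ī = 800.22 cm⁴.
Top plate: 6 × 2.4, A = 14.4 cm², y = 21.8 cm, Ī = 6.912 cm⁴.
Hole (subtracted): ⌀0.4, A = 0.12566 cm², y = 11.1 cm, Ī = 0.0012566 cm⁴.
Centroid: ȳ = ΣA·y / ΣA = 9.4512 cm.
Transfer each piece to the horizontal axis through the centroid using Ī + A·d² with d = y − 9.4512:
  bottom plate: d = -8.6512 cm → contributes +1921.5 cm⁴
  web plate: d = 1.6488 cm → contributes +872.53 cm⁴
  top plate: d = 12.349 cm → contributes +2202.8 cm⁴
  hole: d = 1.6488 cm → contributes −0.34286 cm⁴
Total I = 4996.4 cm⁴.

Ix ≈ 5000 cm⁴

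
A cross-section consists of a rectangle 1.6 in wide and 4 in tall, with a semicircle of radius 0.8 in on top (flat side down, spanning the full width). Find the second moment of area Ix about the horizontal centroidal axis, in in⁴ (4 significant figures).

Ix ≈ 13.33 in⁴

Break the section into simple shapes (no overlaps), measuring from the bottom-left corner of the bounding box.
Rectangular body: 1.6 × 4, A = 6.4 in², y = 2 in, Ī = 8.53333 in⁴.
Semicircular cap: semicircle r = 0.8, A = 1.00531 in², y = 4.33953 in, Ī = 0.0449565 in⁴.
Centroid: ȳ = ΣA·y / ΣA = 2.3176 in.
Transfer each piece to the horizontal centroidal axis using Ī + A·d² with d = y − 2.3176:
  rectangular body: d = -0.317604 in → contributes +9.17891 in⁴
  semicircular cap: d = 2.02193 in → contributes +4.15485 in⁴
Total I = 13.3338 in⁴.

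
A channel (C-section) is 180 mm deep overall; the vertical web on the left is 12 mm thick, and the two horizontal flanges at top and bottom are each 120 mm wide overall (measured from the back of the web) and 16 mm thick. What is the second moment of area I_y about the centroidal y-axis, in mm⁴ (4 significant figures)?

Break the section into simple shapes (no overlaps), measuring from the bottom-left corner of the bounding box.
Web: 12 × 180, A = 2 160 mm², x = 6 mm, Ī = 25 920 mm⁴.
Top flange (beyond web): 108 × 16, A = 1 728 mm², x = 66 mm, Ī = 1 679 616 mm⁴.
Bottom flange (beyond web): 108 × 16, A = 1 728 mm², x = 66 mm, Ī = 1 679 616 mm⁴.
Centroid: x̄ = ΣA·x / ΣA = 42.9231 mm.
Transfer each piece to the centroidal y-axis using Ī + A·d² with d = x − 42.9231:
  web: d = -36.9231 mm → contributes +2 970 677 mm⁴
  top flange (beyond web): d = 23.0769 mm → contributes +2 599 853 mm⁴
  bottom flange (beyond web): d = 23.0769 mm → contributes +2 599 853 mm⁴
Total I = 8 170 383 mm⁴.

I_y ≈ 8.170 × 10⁶ mm⁴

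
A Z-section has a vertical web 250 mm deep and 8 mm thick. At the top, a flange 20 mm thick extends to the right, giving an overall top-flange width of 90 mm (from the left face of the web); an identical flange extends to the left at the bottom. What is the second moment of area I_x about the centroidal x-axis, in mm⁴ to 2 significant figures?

I_x ≈ 5.4 × 10⁷ mm⁴

Split into non-overlapping primitives; take the origin at the lower-left of the bounding box.
Web: 8 × 250, A = 2 000 mm², y = 125 mm, Ī = 10 416 667 mm⁴.
Top flange (beyond web): 82 × 20, A = 1 640 mm², y = 240 mm, Ī = 54 667 mm⁴.
Bottom flange (beyond web): 82 × 20, A = 1 640 mm², y = 10 mm, Ī = 54 667 mm⁴.
Centroid: ȳ = ΣA·y / ΣA = 125 mm.
Transfer each piece to the centroidal x-axis using Ī + A·d² with d = y − 125:
  web: d = 0 mm → contributes +10 416 667 mm⁴
  top flange (beyond web): d = 115 mm → contributes +21 743 667 mm⁴
  bottom flange (beyond web): d = -115 mm → contributes +21 743 667 mm⁴
Total I = 53 904 000 mm⁴.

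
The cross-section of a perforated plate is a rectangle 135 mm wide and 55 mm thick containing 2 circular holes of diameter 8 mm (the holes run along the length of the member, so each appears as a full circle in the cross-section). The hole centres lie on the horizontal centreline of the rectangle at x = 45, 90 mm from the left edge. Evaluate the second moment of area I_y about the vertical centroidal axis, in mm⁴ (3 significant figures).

Decompose the section into non-overlapping parts with the origin at the bottom-left of its bounding rectangle.
Plate: 135 × 55, A = 7 425 mm², x = 67.5 mm, Ī = 11 276 719 mm⁴.
Hole 1 (subtracted): ⌀8, A = 50.265 mm², x = 45 mm, Ī = 201.06 mm⁴.
Hole 2 (subtracted): ⌀8, A = 50.265 mm², x = 90 mm, Ī = 201.06 mm⁴.
By symmetry the centroid is at mid-width, x̄ = 67.5 mm.
Transfer each piece to the vertical centroidal axis using Ī + A·d² with d = x − 67.5:
  plate: d = 0 mm → contributes +11 276 719 mm⁴
  hole 1: d = -22.5 mm → contributes −25 648 mm⁴
  hole 2: d = 22.5 mm → contributes −25 648 mm⁴
Total I = 11 225 423 mm⁴.

I_y ≈ 1.12 × 10⁷ mm⁴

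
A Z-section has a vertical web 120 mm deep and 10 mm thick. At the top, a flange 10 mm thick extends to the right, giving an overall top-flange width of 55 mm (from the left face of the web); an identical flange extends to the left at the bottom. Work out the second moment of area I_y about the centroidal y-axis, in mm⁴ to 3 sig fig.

Treat the section as a set of non-overlapping primitives; coordinates are from the bounding-box lower-left.
Web: 10 × 120, A = 1 200 mm², x = 50 mm, Ī = 10 000 mm⁴.
Top flange (beyond web): 45 × 10, A = 450 mm², x = 77.5 mm, Ī = 75 938 mm⁴.
Bottom flange (beyond web): 45 × 10, A = 450 mm², x = 22.5 mm, Ī = 75 938 mm⁴.
Centroid: x̄ = ΣA·x / ΣA = 50 mm.
Transfer each piece to the centroidal y-axis using Ī + A·d² with d = x − 50:
  web: d = 0 mm → contributes +10 000 mm⁴
  top flange (beyond web): d = 27.5 mm → contributes +416 250 mm⁴
  bottom flange (beyond web): d = -27.5 mm → contributes +416 250 mm⁴
Total I = 842 500 mm⁴.

I_y ≈ 8.43 × 10⁵ mm⁴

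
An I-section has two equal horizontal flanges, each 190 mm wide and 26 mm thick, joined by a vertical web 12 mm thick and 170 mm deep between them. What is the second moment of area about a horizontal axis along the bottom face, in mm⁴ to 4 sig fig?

I_base ≈ 2.472 × 10⁸ mm⁴

Break the section into simple shapes (no overlaps), measuring from the bottom-left corner of the bounding box.
Bottom flange: 190 × 26, A = 4 940 mm², y = 13 mm, Ī = 278 287 mm⁴.
Web: 12 × 170, A = 2 040 mm², y = 111 mm, Ī = 4 913 000 mm⁴.
Top flange: 190 × 26, A = 4 940 mm², y = 209 mm, Ī = 278 287 mm⁴.
Transfer each piece to the base of the section using Ī + A·d² with d = y − 0:
  bottom flange: d = 13 mm → contributes +1 113 147 mm⁴
  web: d = 111 mm → contributes +30 047 840 mm⁴
  top flange: d = 209 mm → contributes +216 062 427 mm⁴
Total I = 247 223 413 mm⁴.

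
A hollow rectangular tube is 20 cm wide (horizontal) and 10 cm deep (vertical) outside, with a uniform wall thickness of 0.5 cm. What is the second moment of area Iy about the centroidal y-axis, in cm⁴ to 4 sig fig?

Treat the section as a set of non-overlapping primitives; coordinates are from the bounding-box lower-left.
Outer rectangle: 20 × 10, A = 200 cm², x = 10 cm, Ī = 6666.67 cm⁴.
Inner void (subtracted): 19 × 9, A = 171 cm², x = 10 cm, Ī = 5144.25 cm⁴.
By symmetry the centroid is at mid-width, x̄ = 10 cm.
All pieces are centred on the centroidal y-axis, so I = ΣĪ (holes subtracted) = 1522.42 cm⁴.

Iy ≈ 1522 cm⁴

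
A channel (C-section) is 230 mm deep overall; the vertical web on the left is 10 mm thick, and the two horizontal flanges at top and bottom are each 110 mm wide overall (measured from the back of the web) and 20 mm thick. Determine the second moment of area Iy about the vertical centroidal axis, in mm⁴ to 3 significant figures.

Iy ≈ 7.77 × 10⁶ mm⁴

Split into non-overlapping primitives; take the origin at the lower-left of the bounding box.
Web: 10 × 230, A = 2 300 mm², x = 5 mm, Ī = 19 167 mm⁴.
Top flange (beyond web): 100 × 20, A = 2 000 mm², x = 60 mm, Ī = 1 666 667 mm⁴.
Bottom flange (beyond web): 100 × 20, A = 2 000 mm², x = 60 mm, Ī = 1 666 667 mm⁴.
Centroid: x̄ = ΣA·x / ΣA = 39.921 mm.
Transfer each piece to the vertical centroidal axis using Ī + A·d² with d = x − 39.921:
  web: d = -34.921 mm → contributes +2 823 903 mm⁴
  top flange (beyond web): d = 20.079 mm → contributes +2 473 028 mm⁴
  bottom flange (beyond web): d = 20.079 mm → contributes +2 473 028 mm⁴
Total I = 7 769 960 mm⁴.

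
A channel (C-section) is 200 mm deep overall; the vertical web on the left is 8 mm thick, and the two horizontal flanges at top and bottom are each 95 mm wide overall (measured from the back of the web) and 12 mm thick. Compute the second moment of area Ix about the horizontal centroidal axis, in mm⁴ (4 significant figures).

Break the section into simple shapes (no overlaps), measuring from the bottom-left corner of the bounding box.
Web: 8 × 200, A = 1 600 mm², y = 100 mm, Ī = 5 333 333 mm⁴.
Top flange (beyond web): 87 × 12, A = 1 044 mm², y = 194 mm, Ī = 12 528 mm⁴.
Bottom flange (beyond web): 87 × 12, A = 1 044 mm², y = 6 mm, Ī = 12 528 mm⁴.
By symmetry the centroid is at mid-height, ȳ = 100 mm.
Transfer each piece to the horizontal centroidal axis using Ī + A·d² with d = y − 100:
  web: d = 0 mm → contributes +5 333 333 mm⁴
  top flange (beyond web): d = 94 mm → contributes +9 237 312 mm⁴
  bottom flange (beyond web): d = -94 mm → contributes +9 237 312 mm⁴
Total I = 23 807 957 mm⁴.

Ix ≈ 2.381 × 10⁷ mm⁴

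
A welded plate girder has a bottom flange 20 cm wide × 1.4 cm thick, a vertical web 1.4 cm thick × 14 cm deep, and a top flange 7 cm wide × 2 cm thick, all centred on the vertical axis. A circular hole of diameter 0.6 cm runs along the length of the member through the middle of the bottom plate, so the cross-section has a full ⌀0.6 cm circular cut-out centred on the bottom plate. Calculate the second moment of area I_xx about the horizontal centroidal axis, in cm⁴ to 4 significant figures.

Treat the section as a set of non-overlapping primitives; coordinates are from the bounding-box lower-left.
Bottom plate: 20 × 1.4, A = 28 cm², y = 0.7 cm, Ī = 4.57333 cm⁴.
Web plate: 1.4 × 14, A = 19.6 cm², y = 8.4 cm, Ī = 320.133 cm⁴.
Top plate: 7 × 2, A = 14 cm², y = 16.4 cm, Ī = 4.66667 cm⁴.
Hole (subtracted): ⌀0.6, A = 0.282743 cm², y = 0.7 cm, Ī = 0.00636173 cm⁴.
Centroid: ȳ = ΣA·y / ΣA = 6.74593 cm.
Transfer each piece to the horizontal centroidal axis using Ī + A·d² with d = y − 6.74593:
  bottom plate: d = -6.04593 cm → contributes +1028.07 cm⁴
  web plate: d = 1.65407 cm → contributes +373.758 cm⁴
  top plate: d = 9.65407 cm → contributes +1309.48 cm⁴
  hole: d = -6.04593 cm → contributes −10.3416 cm⁴
Total I = 2700.96 cm⁴.

I_xx ≈ 2701 cm⁴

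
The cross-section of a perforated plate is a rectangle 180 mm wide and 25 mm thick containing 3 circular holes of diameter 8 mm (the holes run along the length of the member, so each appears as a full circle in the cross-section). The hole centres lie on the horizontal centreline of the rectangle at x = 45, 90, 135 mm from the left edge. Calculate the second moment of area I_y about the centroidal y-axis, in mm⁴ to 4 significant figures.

Treat the section as a set of non-overlapping primitives; coordinates are from the bounding-box lower-left.
Plate: 180 × 25, A = 4 500 mm², x = 90 mm, Ī = 12 150 000 mm⁴.
Hole 1 (subtracted): ⌀8, A = 50.2655 mm², x = 45 mm, Ī = 201.062 mm⁴.
Hole 2 (subtracted): ⌀8, A = 50.2655 mm², x = 90 mm, Ī = 201.062 mm⁴.
Hole 3 (subtracted): ⌀8, A = 50.2655 mm², x = 135 mm, Ī = 201.062 mm⁴.
By symmetry the centroid is at mid-width, x̄ = 90 mm.
Transfer each piece to the centroidal y-axis using Ī + A·d² with d = x − 90:
  plate: d = 0 mm → contributes +12 150 000 mm⁴
  hole 1: d = -45 mm → contributes −101 989 mm⁴
  hole 2: d = 0 mm → contributes −201.062 mm⁴
  hole 3: d = 45 mm → contributes −101 989 mm⁴
Total I = 11 945 822 mm⁴.

I_y ≈ 1.195 × 10⁷ mm⁴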